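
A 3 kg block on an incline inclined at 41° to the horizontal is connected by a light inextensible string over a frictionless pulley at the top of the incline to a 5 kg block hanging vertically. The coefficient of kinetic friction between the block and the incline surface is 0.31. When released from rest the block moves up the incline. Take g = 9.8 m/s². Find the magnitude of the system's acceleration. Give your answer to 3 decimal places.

For the block on the incline: the weight component along the slope is m₁g sin 41° = 3 × 9.8 × 0.6561 = 19.289 N and the normal force is N = m₁g cos 41° = 22.188 N.
Kinetic friction opposes the block's motion up the incline: f = μN = 0.31 × 22.188 = 6.878 N acting down the slope.
Newton's second law for the block (up-slope positive): T − 19.289 − 6.878 = 3 a. For the hanging block (downward positive): 5 × 9.8 − T = 5 a.
Adding the two equations eliminates T: 22.833 = 8 a, so a = 2.8541 m/s².

2.854 m/s²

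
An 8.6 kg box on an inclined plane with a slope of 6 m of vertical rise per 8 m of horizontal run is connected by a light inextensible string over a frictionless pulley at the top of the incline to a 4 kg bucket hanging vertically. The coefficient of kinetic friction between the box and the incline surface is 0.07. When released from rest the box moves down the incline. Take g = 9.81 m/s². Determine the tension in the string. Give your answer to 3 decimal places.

For the box on the incline: the weight component along the slope is m₁g sin 36.87° = 8.6 × 9.81 × 0.6000 = 50.620 N and the normal force is N = m₁g cos 36.87° = 67.493 N.
Kinetic friction opposes the box's motion down the incline: f = μN = 0.07 × 67.493 = 4.725 N acting up the slope.
Newton's second law for the box (down-slope positive): 50.620 − 4.725 − T = 8.6 a. For the hanging bucket (upward positive): T − 4 × 9.81 = 4 a.
Adding the two equations eliminates T: 6.655 = 12.6 a, so a = 0.5282 m/s².
Then from the hanging bucket's equation, T = 4 × (9.81 + 0.5282) = 41.353 N.

41.353 N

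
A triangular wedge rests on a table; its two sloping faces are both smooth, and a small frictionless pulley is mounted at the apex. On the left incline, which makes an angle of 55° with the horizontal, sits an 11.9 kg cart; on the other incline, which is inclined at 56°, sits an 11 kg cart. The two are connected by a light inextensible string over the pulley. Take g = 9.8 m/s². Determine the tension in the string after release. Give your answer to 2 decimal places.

92.33 N

Resolve each weight along its own incline: the 11.9 kg mass has component 11.9 × 9.8 × sin 55° = 95.530 N down its slope, and the 11 kg mass has 11 × 9.8 × sin 56° = 89.370 N down its slope.
The 11.9 kg side's 95.530 N exceeds the other side's 89.370 N, so that mass slides down and the 11 kg mass slides up. Taking that direction as positive, Newton's second law for the whole system gives 95.530 − 89.370 = (11.9 + 11) a, so a = 6.160 / 22.9 = 0.2690 m/s².
For the 11 kg mass (up-slope positive): T − 89.370 = 11 × 0.2690, so T = 92.329 N.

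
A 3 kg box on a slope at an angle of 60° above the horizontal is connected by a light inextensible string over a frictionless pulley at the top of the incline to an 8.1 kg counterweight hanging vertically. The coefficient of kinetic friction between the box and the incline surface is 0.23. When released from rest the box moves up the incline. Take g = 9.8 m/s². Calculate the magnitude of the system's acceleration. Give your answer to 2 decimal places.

4.55 m/s²

For the box on the incline: the weight component along the slope is m₁g sin 60° = 3 × 9.8 × 0.8660 = 25.460 N and the normal force is N = m₁g cos 60° = 14.700 N.
Kinetic friction opposes the box's motion up the incline: f = μN = 0.23 × 14.700 = 3.381 N acting down the slope.
Newton's second law for the box (up-slope positive): T − 25.460 − 3.381 = 3 a. For the hanging counterweight (downward positive): 8.1 × 9.8 − T = 8.1 a.
Adding the two equations eliminates T: 50.539 = 11.1 a, so a = 4.5531 m/s².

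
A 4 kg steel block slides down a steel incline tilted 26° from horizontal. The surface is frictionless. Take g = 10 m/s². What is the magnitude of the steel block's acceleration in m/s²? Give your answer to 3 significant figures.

Resolving the weight along the incline: the component pulling the steel block down the slope is mg sin 26° = 4 × 10 × 0.4384 = 17.536 N, and the normal force is N = mg cos 26° = 4 × 10 × 0.8988 = 35.952 N.
With no friction the net force along the incline is 17.536 N, so a = g sin 26° = 17.536 / 4 = 4.3840 m/s².

4.38 m/s²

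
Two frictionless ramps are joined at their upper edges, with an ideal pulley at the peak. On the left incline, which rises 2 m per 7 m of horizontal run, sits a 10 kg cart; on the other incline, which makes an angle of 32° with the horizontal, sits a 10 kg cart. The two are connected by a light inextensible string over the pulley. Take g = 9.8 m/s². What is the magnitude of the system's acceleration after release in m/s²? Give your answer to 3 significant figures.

1.25 m/s²

Resolve each weight along its own incline: the 10 kg mass has component 10 × 9.8 × sin 15.95° = 26.923 N down its slope, and the 10 kg mass has 10 × 9.8 × sin 32° = 51.932 N down its slope.
The 10 kg side's 51.932 N exceeds the other side's 26.923 N, so that mass slides down and the 10 kg mass slides up. Taking that direction as positive, Newton's second law for the whole system gives 51.932 − 26.923 = (10 + 10) a, so a = 25.009 / 20 = 1.2505 m/s².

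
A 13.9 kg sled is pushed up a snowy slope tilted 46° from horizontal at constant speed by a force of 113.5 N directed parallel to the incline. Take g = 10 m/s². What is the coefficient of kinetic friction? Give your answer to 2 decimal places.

0.14

At constant speed ΣF = 0 along the incline. The applied 113.5 N acts up the slope; the weight component mg sin 46° = 99.988 N and kinetic friction μN both act down the slope.
So 113.5 = 99.988 + μ × 96.558, giving μ = (113.5 − 99.988) / 96.558 = 0.1399.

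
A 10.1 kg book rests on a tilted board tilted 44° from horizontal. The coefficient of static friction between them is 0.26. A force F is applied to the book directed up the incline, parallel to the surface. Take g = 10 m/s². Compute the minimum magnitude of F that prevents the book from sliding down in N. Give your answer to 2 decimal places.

The normal force is N = mg cos 44° = 72.653 N. With F at its minimum the book is on the verge of sliding down, so static friction is at its maximum μ_s N = 0.26 × 72.653 = 18.890 N and acts up the slope.
Equilibrium along the incline: F + μ_s N = mg sin 44°, so F = 70.160 − 18.890 = 51.270 N.

51.27 N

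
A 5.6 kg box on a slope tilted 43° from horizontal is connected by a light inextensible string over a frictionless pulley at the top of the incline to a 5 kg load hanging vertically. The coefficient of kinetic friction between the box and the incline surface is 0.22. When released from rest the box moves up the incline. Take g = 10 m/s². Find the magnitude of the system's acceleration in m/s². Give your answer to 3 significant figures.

For the box on the incline: the weight component along the slope is m₁g sin 43° = 5.6 × 10 × 0.6820 = 38.192 N and the normal force is N = m₁g cos 43° = 40.956 N.
Kinetic friction opposes the box's motion up the incline: f = μN = 0.22 × 40.956 = 9.010 N acting down the slope.
Newton's second law for the box (up-slope positive): T − 38.192 − 9.010 = 5.6 a. For the hanging load (downward positive): 5 × 10 − T = 5 a.
Adding the two equations eliminates T: 2.798 = 10.6 a, so a = 0.2640 m/s².

0.264 m/s²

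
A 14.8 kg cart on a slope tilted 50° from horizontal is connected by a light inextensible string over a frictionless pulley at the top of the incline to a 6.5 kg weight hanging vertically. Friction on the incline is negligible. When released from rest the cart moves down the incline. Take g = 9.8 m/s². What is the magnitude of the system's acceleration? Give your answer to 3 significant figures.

2.23 m/s²

For the cart on the incline: the weight component along the slope is m₁g sin 50° = 14.8 × 9.8 × 0.7660 = 111.101 N and the normal force is N = m₁g cos 50° = 93.230 N.
Newton's second law for the cart (down-slope positive): 111.101 − T = 14.8 a. For the hanging weight (upward positive): T − 6.5 × 9.8 = 6.5 a.
Adding the two equations eliminates T: 47.401 = 21.3 a, so a = 2.2254 m/s².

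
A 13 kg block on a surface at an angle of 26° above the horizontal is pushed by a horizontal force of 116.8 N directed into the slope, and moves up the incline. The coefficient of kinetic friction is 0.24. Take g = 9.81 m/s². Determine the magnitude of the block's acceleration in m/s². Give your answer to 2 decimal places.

The horizontal push has components F cos 26° = 116.8 × 0.8988 = 104.980 N up the incline and F sin 26° = 116.8 × 0.4384 = 51.205 N pressing into the surface.
The normal force is therefore N = mg cos 26° + F sin 26° = 114.624 + 51.205 = 165.829 N, and kinetic friction down the slope is μN = 0.24 × 165.829 = 39.799 N.
Along the incline: F cos 26° − mg sin 26° − μN = ma, so 104.980 − 55.909 − 39.799 = 13 a, giving a = 0.7132 m/s².

0.71 m/s²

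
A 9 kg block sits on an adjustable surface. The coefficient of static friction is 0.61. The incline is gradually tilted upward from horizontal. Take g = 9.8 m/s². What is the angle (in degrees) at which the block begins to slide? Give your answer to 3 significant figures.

At the threshold of sliding, static friction is at its maximum μ_s N and exactly balances the weight component along the incline: mg sin θ = μ_s mg cos θ.
Hence tan θ = μ_s = 0.61, so θ = arctan(0.61) = 31.3832°.

31.4°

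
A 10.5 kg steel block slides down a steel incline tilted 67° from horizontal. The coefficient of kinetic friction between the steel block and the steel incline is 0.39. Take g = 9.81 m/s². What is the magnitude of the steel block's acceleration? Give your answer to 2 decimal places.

Resolving the weight along the incline: the component pulling the steel block down the slope is mg sin 67° = 10.5 × 9.81 × 0.9205 = 94.816 N, and the normal force is N = mg cos 67° = 10.5 × 9.81 × 0.3907 = 40.244 N.
Kinetic friction acts up the slope with magnitude f = μN = 0.39 × 40.244 = 15.695 N.
Net force along the incline is 94.816 − 15.695 = 79.121 N, so a = 79.121 / 10.5 = 7.5353 m/s².

7.54 m/s²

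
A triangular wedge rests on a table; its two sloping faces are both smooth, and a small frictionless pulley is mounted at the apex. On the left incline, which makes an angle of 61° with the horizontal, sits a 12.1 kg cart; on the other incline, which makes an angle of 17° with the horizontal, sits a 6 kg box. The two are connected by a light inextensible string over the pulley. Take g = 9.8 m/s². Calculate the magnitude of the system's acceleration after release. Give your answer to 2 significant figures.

4.8 m/s²

Resolve each weight along its own incline: the 12.1 kg mass has component 12.1 × 9.8 × sin 61° = 103.712 N down its slope, and the 6 kg mass has 6 × 9.8 × sin 17° = 17.191 N down its slope.
The 12.1 kg side's 103.712 N exceeds the other side's 17.191 N, so that mass slides down and the 6 kg mass slides up. Taking that direction as positive, Newton's second law for the whole system gives 103.712 − 17.191 = (12.1 + 6) a, so a = 86.521 / 18.1 = 4.7802 m/s².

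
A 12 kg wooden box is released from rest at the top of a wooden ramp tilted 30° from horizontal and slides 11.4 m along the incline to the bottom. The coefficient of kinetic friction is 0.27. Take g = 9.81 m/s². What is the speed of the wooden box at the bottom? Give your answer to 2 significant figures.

The weight component along the incline is mg sin 30° = 58.860 N and the normal force is N = mg cos 30° = 101.949 N.
Friction up the slope is f = μN = 0.27 × 101.949 = 27.526 N, so the net downslope force is 58.860 − 27.526 = 31.334 N and a = 31.334 / 12 = 2.6112 m/s².
Starting from rest over a distance of 11.4 m, v² = 2aL = 2 × 2.6112 × 11.4 = 59.5354, so v = 7.7159 m/s.

7.7 m/s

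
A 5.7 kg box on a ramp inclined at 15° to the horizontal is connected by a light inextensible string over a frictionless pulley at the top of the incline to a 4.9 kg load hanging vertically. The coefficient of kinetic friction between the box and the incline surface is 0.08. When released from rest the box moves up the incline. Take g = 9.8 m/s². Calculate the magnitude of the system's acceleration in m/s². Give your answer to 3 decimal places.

2.759 m/s²

For the box on the incline: the weight component along the slope is m₁g sin 15° = 5.7 × 9.8 × 0.2588 = 14.457 N and the normal force is N = m₁g cos 15° = 53.957 N.
Kinetic friction opposes the box's motion up the incline: f = μN = 0.08 × 53.957 = 4.317 N acting down the slope.
Newton's second law for the box (up-slope positive): T − 14.457 − 4.317 = 5.7 a. For the hanging load (downward positive): 4.9 × 9.8 − T = 4.9 a.
Adding the two equations eliminates T: 29.246 = 10.6 a, so a = 2.7591 m/s².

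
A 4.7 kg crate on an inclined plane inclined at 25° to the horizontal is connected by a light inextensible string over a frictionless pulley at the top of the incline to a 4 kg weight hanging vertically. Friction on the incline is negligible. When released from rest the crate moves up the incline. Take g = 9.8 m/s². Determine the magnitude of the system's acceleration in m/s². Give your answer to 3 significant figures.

For the crate on the incline: the weight component along the slope is m₁g sin 25° = 4.7 × 9.8 × 0.4226 = 19.465 N and the normal force is N = m₁g cos 25° = 41.745 N.
Newton's second law for the crate (up-slope positive): T − 19.465 = 4.7 a. For the hanging weight (downward positive): 4 × 9.8 − T = 4 a.
Adding the two equations eliminates T: 19.735 = 8.7 a, so a = 2.2684 m/s².

2.27 m/s²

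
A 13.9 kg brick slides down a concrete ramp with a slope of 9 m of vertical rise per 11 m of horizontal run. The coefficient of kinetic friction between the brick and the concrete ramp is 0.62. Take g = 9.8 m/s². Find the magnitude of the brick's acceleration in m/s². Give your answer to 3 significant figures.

1.50 m/s²

Resolving the weight along the incline: the component pulling the brick down the slope is mg sin 39.29° = 13.9 × 9.8 × 0.6332 = 86.255 N, and the normal force is N = mg cos 39.29° = 13.9 × 9.8 × 0.7740 = 105.434 N.
Kinetic friction acts up the slope with magnitude f = μN = 0.62 × 105.434 = 65.369 N.
Net force along the incline is 86.255 − 65.369 = 20.886 N, so a = 20.886 / 13.9 = 1.5026 m/s².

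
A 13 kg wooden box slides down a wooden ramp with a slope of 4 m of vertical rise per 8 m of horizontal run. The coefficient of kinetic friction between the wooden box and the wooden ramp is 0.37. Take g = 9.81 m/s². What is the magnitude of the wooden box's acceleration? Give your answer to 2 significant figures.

1.1 m/s²

Resolving the weight along the incline: the component pulling the wooden box down the slope is mg sin 26.57° = 13 × 9.81 × 0.4472 = 57.031 N, and the normal force is N = mg cos 26.57° = 13 × 9.81 × 0.8944 = 114.063 N.
Kinetic friction acts up the slope with magnitude f = μN = 0.37 × 114.063 = 42.203 N.
Net force along the incline is 57.031 − 42.203 = 14.828 N, so a = 14.828 / 13 = 1.1406 m/s².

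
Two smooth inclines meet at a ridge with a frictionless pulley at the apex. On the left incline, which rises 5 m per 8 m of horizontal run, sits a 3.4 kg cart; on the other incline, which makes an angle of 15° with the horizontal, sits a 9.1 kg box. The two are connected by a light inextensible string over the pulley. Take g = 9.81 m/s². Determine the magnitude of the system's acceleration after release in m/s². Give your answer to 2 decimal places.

0.43 m/s²

Resolve each weight along its own incline: the 3.4 kg mass has component 3.4 × 9.81 × sin 32.01° = 17.678 N down its slope, and the 9.1 kg mass has 9.1 × 9.81 × sin 15° = 23.105 N down its slope.
The 9.1 kg side's 23.105 N exceeds the other side's 17.678 N, so that mass slides down and the 3.4 kg mass slides up. Taking that direction as positive, Newton's second law for the whole system gives 23.105 − 17.678 = (3.4 + 9.1) a, so a = 5.427 / 12.5 = 0.4342 m/s².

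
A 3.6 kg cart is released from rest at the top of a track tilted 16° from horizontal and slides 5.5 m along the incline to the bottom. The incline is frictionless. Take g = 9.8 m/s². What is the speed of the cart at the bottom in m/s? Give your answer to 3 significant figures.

The weight component along the incline is mg sin 16° = 9.724 N and the normal force is N = mg cos 16° = 33.913 N.
With no friction, a = g sin 16° = 2.7012 m/s².
Starting from rest over a distance of 5.5 m, v² = 2aL = 2 × 2.7012 × 5.5 = 29.7132, so v = 5.4510 m/s.

5.45 m/s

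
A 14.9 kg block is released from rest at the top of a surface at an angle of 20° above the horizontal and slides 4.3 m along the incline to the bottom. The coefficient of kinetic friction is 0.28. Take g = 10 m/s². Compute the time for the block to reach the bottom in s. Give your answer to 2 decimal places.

3.30 s

The weight component along the incline is mg sin 20° = 50.961 N and the normal force is N = mg cos 20° = 140.014 N.
Friction up the slope is f = μN = 0.28 × 140.014 = 39.204 N, so the net downslope force is 50.961 − 39.204 = 11.757 N and a = 11.757 / 14.9 = 0.7891 m/s².
Starting from rest, L = ½at², so t = √(2L/a) = √(2 × 4.3 / 0.7891) = 3.3013 s.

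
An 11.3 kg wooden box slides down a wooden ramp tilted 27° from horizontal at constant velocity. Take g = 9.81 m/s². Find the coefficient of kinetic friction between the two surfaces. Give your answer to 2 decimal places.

At constant velocity the net force along the incline is zero: mg sin 27° = μ mg cos 27°.
So μ = tan 27° = 0.4540 / 0.8910 = 0.5095.

0.51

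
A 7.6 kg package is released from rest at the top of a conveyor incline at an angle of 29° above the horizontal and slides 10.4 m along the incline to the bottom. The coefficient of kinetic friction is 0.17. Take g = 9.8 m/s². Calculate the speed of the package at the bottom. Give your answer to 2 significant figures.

8.3 m/s

The weight component along the incline is mg sin 29° = 36.109 N and the normal force is N = mg cos 29° = 65.142 N.
Friction up the slope is f = μN = 0.17 × 65.142 = 11.074 N, so the net downslope force is 36.109 − 11.074 = 25.035 N and a = 25.035 / 7.6 = 3.2941 m/s².
Starting from rest over a distance of 10.4 m, v² = 2aL = 2 × 3.2941 × 10.4 = 68.5173, so v = 8.2775 m/s.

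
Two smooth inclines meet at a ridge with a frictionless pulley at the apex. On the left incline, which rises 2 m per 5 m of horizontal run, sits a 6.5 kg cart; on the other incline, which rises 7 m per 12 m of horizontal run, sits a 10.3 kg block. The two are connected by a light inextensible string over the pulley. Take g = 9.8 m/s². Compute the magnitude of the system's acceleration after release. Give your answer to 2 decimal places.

1.62 m/s²

Resolve each weight along its own incline: the 6.5 kg mass has component 6.5 × 9.8 × sin 21.80° = 23.658 N down its slope, and the 10.3 kg mass has 10.3 × 9.8 × sin 30.26° = 50.861 N down its slope.
The 10.3 kg side's 50.861 N exceeds the other side's 23.658 N, so that mass slides down and the 6.5 kg mass slides up. Taking that direction as positive, Newton's second law for the whole system gives 50.861 − 23.658 = (6.5 + 10.3) a, so a = 27.203 / 16.8 = 1.6192 m/s².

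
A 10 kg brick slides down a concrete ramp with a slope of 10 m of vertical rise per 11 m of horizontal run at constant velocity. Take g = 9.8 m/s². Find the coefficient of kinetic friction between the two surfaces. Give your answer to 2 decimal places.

At constant velocity the net force along the incline is zero: mg sin 42.27° = μ mg cos 42.27°.
So μ = tan 42.27° = 0.6727 / 0.7399 = 0.9092.

0.91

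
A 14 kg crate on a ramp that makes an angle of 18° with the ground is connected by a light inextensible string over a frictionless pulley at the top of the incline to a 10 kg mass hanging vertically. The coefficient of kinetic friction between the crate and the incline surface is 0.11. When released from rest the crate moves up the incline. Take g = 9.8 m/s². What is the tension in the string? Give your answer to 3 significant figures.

For the crate on the incline: the weight component along the slope is m₁g sin 18° = 14 × 9.8 × 0.3090 = 42.395 N and the normal force is N = m₁g cos 18° = 130.485 N.
Kinetic friction opposes the crate's motion up the incline: f = μN = 0.11 × 130.485 = 14.353 N acting down the slope.
Newton's second law for the crate (up-slope positive): T − 42.395 − 14.353 = 14 a. For the hanging mass (downward positive): 10 × 9.8 − T = 10 a.
Adding the two equations eliminates T: 41.252 = 24 a, so a = 1.7188 m/s².
Then from the hanging mass's equation, T = 10 × (9.8 − 1.7188) = 80.812 N.

80.8 N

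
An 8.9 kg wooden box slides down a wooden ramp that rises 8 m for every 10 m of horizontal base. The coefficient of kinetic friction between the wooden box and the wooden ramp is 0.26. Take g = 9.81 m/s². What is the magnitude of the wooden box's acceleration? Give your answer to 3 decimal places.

Resolving the weight along the incline: the component pulling the wooden box down the slope is mg sin 38.66° = 8.9 × 9.81 × 0.6247 = 54.542 N, and the normal force is N = mg cos 38.66° = 8.9 × 9.81 × 0.7809 = 68.180 N.
Kinetic friction acts up the slope with magnitude f = μN = 0.26 × 68.180 = 17.727 N.
Net force along the incline is 54.542 − 17.727 = 36.815 N, so a = 36.815 / 8.9 = 4.1365 m/s².

4.137 m/s²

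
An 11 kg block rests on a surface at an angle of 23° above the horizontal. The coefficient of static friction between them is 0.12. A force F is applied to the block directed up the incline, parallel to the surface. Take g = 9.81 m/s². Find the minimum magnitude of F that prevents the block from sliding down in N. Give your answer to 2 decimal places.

The normal force is N = mg cos 23° = 99.332 N. With F at its minimum the block is on the verge of sliding down, so static friction is at its maximum μ_s N = 0.12 × 99.332 = 11.920 N and acts up the slope.
Equilibrium along the incline: F + μ_s N = mg sin 23°, so F = 42.164 − 11.920 = 30.244 N.

30.24 N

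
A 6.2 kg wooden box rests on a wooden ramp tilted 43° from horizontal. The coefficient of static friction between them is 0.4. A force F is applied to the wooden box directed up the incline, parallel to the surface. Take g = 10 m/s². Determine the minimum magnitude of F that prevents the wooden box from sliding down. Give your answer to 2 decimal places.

The normal force is N = mg cos 43° = 45.344 N. With F at its minimum the wooden box is on the verge of sliding down, so static friction is at its maximum μ_s N = 0.4 × 45.344 = 18.138 N and acts up the slope.
Equilibrium along the incline: F + μ_s N = mg sin 43°, so F = 42.284 − 18.138 = 24.146 N.

24.15 N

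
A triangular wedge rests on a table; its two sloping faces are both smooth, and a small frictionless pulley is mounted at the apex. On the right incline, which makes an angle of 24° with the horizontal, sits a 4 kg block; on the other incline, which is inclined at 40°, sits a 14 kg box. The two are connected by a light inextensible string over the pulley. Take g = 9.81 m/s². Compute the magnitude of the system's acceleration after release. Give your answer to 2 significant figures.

Resolve each weight along its own incline: the 4 kg mass has component 4 × 9.81 × sin 24° = 15.960 N down its slope, and the 14 kg mass has 14 × 9.81 × sin 40° = 88.280 N down its slope.
The 14 kg side's 88.280 N exceeds the other side's 15.960 N, so that mass slides down and the 4 kg mass slides up. Taking that direction as positive, Newton's second law for the whole system gives 88.280 − 15.960 = (4 + 14) a, so a = 72.320 / 18 = 4.0178 m/s².

4.0 m/s²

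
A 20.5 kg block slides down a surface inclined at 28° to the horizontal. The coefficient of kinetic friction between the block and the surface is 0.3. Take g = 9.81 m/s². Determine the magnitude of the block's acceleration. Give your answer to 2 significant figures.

Resolving the weight along the incline: the component pulling the block down the slope is mg sin 28° = 20.5 × 9.81 × 0.4695 = 94.419 N, and the normal force is N = mg cos 28° = 20.5 × 9.81 × 0.8829 = 177.556 N.
Kinetic friction acts up the slope with magnitude f = μN = 0.3 × 177.556 = 53.267 N.
Net force along the incline is 94.419 − 53.267 = 41.152 N, so a = 41.152 / 20.5 = 2.0074 m/s².

2.0 m/s²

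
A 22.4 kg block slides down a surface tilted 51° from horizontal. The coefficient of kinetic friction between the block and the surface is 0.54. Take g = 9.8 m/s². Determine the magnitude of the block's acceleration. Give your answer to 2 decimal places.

4.29 m/s²

Resolving the weight along the incline: the component pulling the block down the slope is mg sin 51° = 22.4 × 9.8 × 0.7771 = 170.589 N, and the normal force is N = mg cos 51° = 22.4 × 9.8 × 0.6293 = 138.144 N.
Kinetic friction acts up the slope with magnitude f = μN = 0.54 × 138.144 = 74.598 N.
Net force along the incline is 170.589 − 74.598 = 95.991 N, so a = 95.991 / 22.4 = 4.2853 m/s².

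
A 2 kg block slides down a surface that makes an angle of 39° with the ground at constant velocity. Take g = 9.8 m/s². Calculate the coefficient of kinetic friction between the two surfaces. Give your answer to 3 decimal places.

0.810

At constant velocity the net force along the incline is zero: mg sin 39° = μ mg cos 39°.
So μ = tan 39° = 0.6293 / 0.7771 = 0.8098.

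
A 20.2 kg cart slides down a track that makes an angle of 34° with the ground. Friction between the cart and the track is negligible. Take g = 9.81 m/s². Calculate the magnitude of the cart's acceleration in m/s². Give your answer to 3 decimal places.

Resolving the weight along the incline: the component pulling the cart down the slope is mg sin 34° = 20.2 × 9.81 × 0.5592 = 110.812 N, and the normal force is N = mg cos 34° = 20.2 × 9.81 × 0.8290 = 164.276 N.
With no friction the net force along the incline is 110.812 N, so a = g sin 34° = 110.812 / 20.2 = 5.4857 m/s².

5.486 m/s²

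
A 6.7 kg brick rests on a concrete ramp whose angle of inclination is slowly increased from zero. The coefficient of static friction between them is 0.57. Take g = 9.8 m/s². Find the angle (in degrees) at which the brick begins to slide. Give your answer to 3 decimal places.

At the threshold of sliding, static friction is at its maximum μ_s N and exactly balances the weight component along the incline: mg sin θ = μ_s mg cos θ.
Hence tan θ = μ_s = 0.57, so θ = arctan(0.57) = 29.6831°.

29.683°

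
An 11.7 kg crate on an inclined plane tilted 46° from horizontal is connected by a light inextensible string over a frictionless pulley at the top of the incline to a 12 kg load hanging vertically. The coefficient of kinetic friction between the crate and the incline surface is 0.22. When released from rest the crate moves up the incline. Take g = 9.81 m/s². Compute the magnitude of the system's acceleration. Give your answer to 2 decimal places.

For the crate on the incline: the weight component along the slope is m₁g sin 46° = 11.7 × 9.81 × 0.7193 = 82.559 N and the normal force is N = m₁g cos 46° = 79.731 N.
Kinetic friction opposes the crate's motion up the incline: f = μN = 0.22 × 79.731 = 17.541 N acting down the slope.
Newton's second law for the crate (up-slope positive): T − 82.559 − 17.541 = 11.7 a. For the hanging load (downward positive): 12 × 9.81 − T = 12 a.
Adding the two equations eliminates T: 17.620 = 23.7 a, so a = 0.7435 m/s².

0.74 m/s²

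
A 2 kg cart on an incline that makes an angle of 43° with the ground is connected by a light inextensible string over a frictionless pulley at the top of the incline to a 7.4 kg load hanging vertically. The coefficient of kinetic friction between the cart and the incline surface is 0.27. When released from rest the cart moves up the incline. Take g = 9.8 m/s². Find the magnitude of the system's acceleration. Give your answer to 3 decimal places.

5.881 m/s²

For the cart on the incline: the weight component along the slope is m₁g sin 43° = 2 × 9.8 × 0.6820 = 13.367 N and the normal force is N = m₁g cos 43° = 14.335 N.
Kinetic friction opposes the cart's motion up the incline: f = μN = 0.27 × 14.335 = 3.870 N acting down the slope.
Newton's second law for the cart (up-slope positive): T − 13.367 − 3.870 = 2 a. For the hanging load (downward positive): 7.4 × 9.8 − T = 7.4 a.
Adding the two equations eliminates T: 55.283 = 9.4 a, so a = 5.8812 m/s².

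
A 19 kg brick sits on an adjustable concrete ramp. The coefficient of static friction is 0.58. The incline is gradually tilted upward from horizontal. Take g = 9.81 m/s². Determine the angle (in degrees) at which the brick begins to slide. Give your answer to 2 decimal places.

At the threshold of sliding, static friction is at its maximum μ_s N and exactly balances the weight component along the incline: mg sin θ = μ_s mg cos θ.
Hence tan θ = μ_s = 0.58, so θ = arctan(0.58) = 30.1137°.

30.11°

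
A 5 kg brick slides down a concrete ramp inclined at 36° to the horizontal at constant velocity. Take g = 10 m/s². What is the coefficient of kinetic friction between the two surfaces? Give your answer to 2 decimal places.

0.73

At constant velocity the net force along the incline is zero: mg sin 36° = μ mg cos 36°.
So μ = tan 36° = 0.5878 / 0.8090 = 0.7266.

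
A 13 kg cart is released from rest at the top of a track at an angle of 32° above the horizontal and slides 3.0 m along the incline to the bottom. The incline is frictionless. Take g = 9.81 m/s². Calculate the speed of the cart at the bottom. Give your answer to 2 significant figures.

The weight component along the incline is mg sin 32° = 67.581 N and the normal force is N = mg cos 32° = 108.152 N.
With no friction, a = g sin 32° = 5.1985 m/s².
Starting from rest over a distance of 3.0 m, v² = 2aL = 2 × 5.1985 × 3.0 = 31.1910, so v = 5.5849 m/s.

5.6 m/s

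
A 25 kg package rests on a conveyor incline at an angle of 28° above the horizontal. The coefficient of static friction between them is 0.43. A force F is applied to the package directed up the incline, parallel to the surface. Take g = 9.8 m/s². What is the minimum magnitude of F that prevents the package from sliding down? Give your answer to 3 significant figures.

The normal force is N = mg cos 28° = 216.322 N. With F at its minimum the package is on the verge of sliding down, so static friction is at its maximum μ_s N = 0.43 × 216.322 = 93.018 N and acts up the slope.
Equilibrium along the incline: F + μ_s N = mg sin 28°, so F = 115.021 − 93.018 = 22.003 N.

22.0 N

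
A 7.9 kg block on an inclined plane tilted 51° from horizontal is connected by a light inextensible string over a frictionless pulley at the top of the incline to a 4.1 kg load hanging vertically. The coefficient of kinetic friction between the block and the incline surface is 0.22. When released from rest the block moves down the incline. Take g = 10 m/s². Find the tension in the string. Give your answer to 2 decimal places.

For the block on the incline: the weight component along the slope is m₁g sin 51° = 7.9 × 10 × 0.7771 = 61.391 N and the normal force is N = m₁g cos 51° = 49.716 N.
Kinetic friction opposes the block's motion down the incline: f = μN = 0.22 × 49.716 = 10.938 N acting up the slope.
Newton's second law for the block (down-slope positive): 61.391 − 10.938 − T = 7.9 a. For the hanging load (upward positive): T − 4.1 × 10 = 4.1 a.
Adding the two equations eliminates T: 9.453 = 12 a, so a = 0.7877 m/s².
Then from the hanging load's equation, T = 4.1 × (10 + 0.7877) = 44.230 N.

44.23 N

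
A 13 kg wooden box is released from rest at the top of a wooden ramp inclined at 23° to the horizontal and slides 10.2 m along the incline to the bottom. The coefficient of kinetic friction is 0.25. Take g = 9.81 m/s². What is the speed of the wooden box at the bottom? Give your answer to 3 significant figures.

The weight component along the incline is mg sin 23° = 49.830 N and the normal force is N = mg cos 23° = 117.392 N.
Friction up the slope is f = μN = 0.25 × 117.392 = 29.348 N, so the net downslope force is 49.830 − 29.348 = 20.482 N and a = 20.482 / 13 = 1.5755 m/s².
Starting from rest over a distance of 10.2 m, v² = 2aL = 2 × 1.5755 × 10.2 = 32.1402, so v = 5.6692 m/s.

5.67 m/s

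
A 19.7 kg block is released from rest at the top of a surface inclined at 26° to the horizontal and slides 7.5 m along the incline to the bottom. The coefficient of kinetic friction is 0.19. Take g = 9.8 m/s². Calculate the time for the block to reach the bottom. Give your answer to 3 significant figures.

2.39 s

The weight component along the incline is mg sin 26° = 84.632 N and the normal force is N = mg cos 26° = 173.521 N.
Friction up the slope is f = μN = 0.19 × 173.521 = 32.969 N, so the net downslope force is 84.632 − 32.969 = 51.663 N and a = 51.663 / 19.7 = 2.6225 m/s².
Starting from rest, L = ½at², so t = √(2L/a) = √(2 × 7.5 / 2.6225) = 2.3916 s.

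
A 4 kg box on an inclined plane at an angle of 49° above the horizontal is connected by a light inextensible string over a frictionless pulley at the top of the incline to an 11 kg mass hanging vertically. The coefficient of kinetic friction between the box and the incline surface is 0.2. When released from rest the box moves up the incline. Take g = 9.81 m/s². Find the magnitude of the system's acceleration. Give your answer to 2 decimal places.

4.88 m/s²

For the box on the incline: the weight component along the slope is m₁g sin 49° = 4 × 9.81 × 0.7547 = 29.614 N and the normal force is N = m₁g cos 49° = 25.744 N.
Kinetic friction opposes the box's motion up the incline: f = μN = 0.2 × 25.744 = 5.149 N acting down the slope.
Newton's second law for the box (up-slope positive): T − 29.614 − 5.149 = 4 a. For the hanging mass (downward positive): 11 × 9.81 − T = 11 a.
Adding the two equations eliminates T: 73.147 = 15 a, so a = 4.8765 m/s².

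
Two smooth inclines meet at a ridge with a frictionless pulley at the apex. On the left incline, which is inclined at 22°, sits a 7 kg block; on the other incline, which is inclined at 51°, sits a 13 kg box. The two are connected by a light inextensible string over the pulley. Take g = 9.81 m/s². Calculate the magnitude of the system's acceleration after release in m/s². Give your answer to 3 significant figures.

Resolve each weight along its own incline: the 7 kg mass has component 7 × 9.81 × sin 22° = 25.724 N down its slope, and the 13 kg mass has 13 × 9.81 × sin 51° = 99.109 N down its slope.
The 13 kg side's 99.109 N exceeds the other side's 25.724 N, so that mass slides down and the 7 kg mass slides up. Taking that direction as positive, Newton's second law for the whole system gives 99.109 − 25.724 = (7 + 13) a, so a = 73.385 / 20 = 3.6693 m/s².

3.67 m/s²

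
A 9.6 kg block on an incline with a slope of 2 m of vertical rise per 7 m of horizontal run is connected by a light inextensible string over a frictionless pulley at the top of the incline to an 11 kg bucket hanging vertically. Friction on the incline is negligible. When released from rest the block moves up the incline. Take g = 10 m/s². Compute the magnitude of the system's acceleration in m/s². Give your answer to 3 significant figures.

4.06 m/s²

For the block on the incline: the weight component along the slope is m₁g sin 15.95° = 9.6 × 10 × 0.2747 = 26.371 N and the normal force is N = m₁g cos 15.95° = 92.306 N.
Newton's second law for the block (up-slope positive): T − 26.371 = 9.6 a. For the hanging bucket (downward positive): 11 × 10 − T = 11 a.
Adding the two equations eliminates T: 83.629 = 20.6 a, so a = 4.0597 m/s².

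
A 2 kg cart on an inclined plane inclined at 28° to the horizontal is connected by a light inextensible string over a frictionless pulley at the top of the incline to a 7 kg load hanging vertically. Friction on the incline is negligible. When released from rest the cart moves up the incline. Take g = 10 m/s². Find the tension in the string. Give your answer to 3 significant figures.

22.9 N

For the cart on the incline: the weight component along the slope is m₁g sin 28° = 2 × 10 × 0.4695 = 9.390 N and the normal force is N = m₁g cos 28° = 17.659 N.
Newton's second law for the cart (up-slope positive): T − 9.390 = 2 a. For the hanging load (downward positive): 7 × 10 − T = 7 a.
Adding the two equations eliminates T: 60.610 = 9 a, so a = 6.7344 m/s².
Then from the hanging load's equation, T = 7 × (10 − 6.7344) = 22.859 N.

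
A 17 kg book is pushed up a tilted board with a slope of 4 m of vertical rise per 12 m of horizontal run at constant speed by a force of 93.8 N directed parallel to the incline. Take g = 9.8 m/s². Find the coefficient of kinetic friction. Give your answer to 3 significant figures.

0.260

At constant speed ΣF = 0 along the incline. The applied 93.8 N acts up the slope; the weight component mg sin 18.43° = 52.684 N and kinetic friction μN both act down the slope.
So 93.8 = 52.684 + μ × 158.051, giving μ = (93.8 − 52.684) / 158.051 = 0.2601.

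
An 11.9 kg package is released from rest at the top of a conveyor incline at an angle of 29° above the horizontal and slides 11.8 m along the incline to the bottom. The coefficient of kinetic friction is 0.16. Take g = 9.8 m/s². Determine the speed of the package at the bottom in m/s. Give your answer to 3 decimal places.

8.931 m/s

The weight component along the incline is mg sin 29° = 56.538 N and the normal force is N = mg cos 29° = 101.998 N.
Friction up the slope is f = μN = 0.16 × 101.998 = 16.320 N, so the net downslope force is 56.538 − 16.320 = 40.218 N and a = 40.218 / 11.9 = 3.3797 m/s².
Starting from rest over a distance of 11.8 m, v² = 2aL = 2 × 3.3797 × 11.8 = 79.7609, so v = 8.9309 m/s.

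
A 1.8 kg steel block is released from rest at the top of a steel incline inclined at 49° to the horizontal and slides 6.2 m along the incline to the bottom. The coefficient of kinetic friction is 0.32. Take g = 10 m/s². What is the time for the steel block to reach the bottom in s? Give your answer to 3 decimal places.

1.509 s

The weight component along the incline is mg sin 49° = 13.585 N and the normal force is N = mg cos 49° = 11.809 N.
Friction up the slope is f = μN = 0.32 × 11.809 = 3.779 N, so the net downslope force is 13.585 − 3.779 = 9.806 N and a = 9.806 / 1.8 = 5.4478 m/s².
Starting from rest, L = ½at², so t = √(2L/a) = √(2 × 6.2 / 5.4478) = 1.5087 s.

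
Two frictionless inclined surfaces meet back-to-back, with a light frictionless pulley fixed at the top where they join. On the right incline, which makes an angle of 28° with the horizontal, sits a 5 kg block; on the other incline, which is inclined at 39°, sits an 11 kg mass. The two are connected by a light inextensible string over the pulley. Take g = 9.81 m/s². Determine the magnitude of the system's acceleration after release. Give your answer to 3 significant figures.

Resolve each weight along its own incline: the 5 kg mass has component 5 × 9.81 × sin 28° = 23.028 N down its slope, and the 11 kg mass has 11 × 9.81 × sin 39° = 67.910 N down its slope.
The 11 kg side's 67.910 N exceeds the other side's 23.028 N, so that mass slides down and the 5 kg mass slides up. Taking that direction as positive, Newton's second law for the whole system gives 67.910 − 23.028 = (5 + 11) a, so a = 44.882 / 16 = 2.8051 m/s².

2.81 m/s²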